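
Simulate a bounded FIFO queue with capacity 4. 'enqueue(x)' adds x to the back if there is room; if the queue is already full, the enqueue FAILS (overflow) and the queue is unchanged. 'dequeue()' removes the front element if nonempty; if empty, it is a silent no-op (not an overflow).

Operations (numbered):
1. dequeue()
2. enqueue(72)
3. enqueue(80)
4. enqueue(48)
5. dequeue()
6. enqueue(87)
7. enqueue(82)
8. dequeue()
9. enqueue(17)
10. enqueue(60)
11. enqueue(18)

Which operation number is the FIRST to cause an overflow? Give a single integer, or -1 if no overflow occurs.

Answer: 10

Derivation:
1. dequeue(): empty, no-op, size=0
2. enqueue(72): size=1
3. enqueue(80): size=2
4. enqueue(48): size=3
5. dequeue(): size=2
6. enqueue(87): size=3
7. enqueue(82): size=4
8. dequeue(): size=3
9. enqueue(17): size=4
10. enqueue(60): size=4=cap → OVERFLOW (fail)
11. enqueue(18): size=4=cap → OVERFLOW (fail)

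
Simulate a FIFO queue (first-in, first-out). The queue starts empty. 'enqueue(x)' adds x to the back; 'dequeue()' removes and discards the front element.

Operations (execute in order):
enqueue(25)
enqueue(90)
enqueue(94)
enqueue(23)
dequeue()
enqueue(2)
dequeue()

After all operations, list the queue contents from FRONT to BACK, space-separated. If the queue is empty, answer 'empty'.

Answer: 94 23 2

Derivation:
enqueue(25): [25]
enqueue(90): [25, 90]
enqueue(94): [25, 90, 94]
enqueue(23): [25, 90, 94, 23]
dequeue(): [90, 94, 23]
enqueue(2): [90, 94, 23, 2]
dequeue(): [94, 23, 2]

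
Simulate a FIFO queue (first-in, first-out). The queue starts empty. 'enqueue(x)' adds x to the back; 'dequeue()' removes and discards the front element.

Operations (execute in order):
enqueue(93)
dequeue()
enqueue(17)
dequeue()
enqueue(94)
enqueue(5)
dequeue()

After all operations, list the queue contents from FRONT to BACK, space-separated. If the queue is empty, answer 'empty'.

enqueue(93): [93]
dequeue(): []
enqueue(17): [17]
dequeue(): []
enqueue(94): [94]
enqueue(5): [94, 5]
dequeue(): [5]

Answer: 5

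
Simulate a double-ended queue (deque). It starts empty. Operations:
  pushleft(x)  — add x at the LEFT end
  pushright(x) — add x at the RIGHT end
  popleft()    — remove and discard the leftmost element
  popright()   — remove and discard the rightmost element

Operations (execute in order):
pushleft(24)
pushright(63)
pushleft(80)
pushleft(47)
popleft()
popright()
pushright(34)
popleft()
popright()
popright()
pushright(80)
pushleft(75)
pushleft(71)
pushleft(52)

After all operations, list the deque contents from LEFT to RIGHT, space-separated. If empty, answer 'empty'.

pushleft(24): [24]
pushright(63): [24, 63]
pushleft(80): [80, 24, 63]
pushleft(47): [47, 80, 24, 63]
popleft(): [80, 24, 63]
popright(): [80, 24]
pushright(34): [80, 24, 34]
popleft(): [24, 34]
popright(): [24]
popright(): []
pushright(80): [80]
pushleft(75): [75, 80]
pushleft(71): [71, 75, 80]
pushleft(52): [52, 71, 75, 80]

Answer: 52 71 75 80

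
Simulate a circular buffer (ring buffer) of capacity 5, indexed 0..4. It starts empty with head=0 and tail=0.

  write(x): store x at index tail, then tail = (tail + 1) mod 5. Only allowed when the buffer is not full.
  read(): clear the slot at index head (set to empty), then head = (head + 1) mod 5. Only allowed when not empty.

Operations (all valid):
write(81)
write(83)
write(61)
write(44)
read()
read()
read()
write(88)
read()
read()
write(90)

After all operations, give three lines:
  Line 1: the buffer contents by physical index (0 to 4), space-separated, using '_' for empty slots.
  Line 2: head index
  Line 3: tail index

Answer: 90 _ _ _ _
0
1

Derivation:
write(81): buf=[81 _ _ _ _], head=0, tail=1, size=1
write(83): buf=[81 83 _ _ _], head=0, tail=2, size=2
write(61): buf=[81 83 61 _ _], head=0, tail=3, size=3
write(44): buf=[81 83 61 44 _], head=0, tail=4, size=4
read(): buf=[_ 83 61 44 _], head=1, tail=4, size=3
read(): buf=[_ _ 61 44 _], head=2, tail=4, size=2
read(): buf=[_ _ _ 44 _], head=3, tail=4, size=1
write(88): buf=[_ _ _ 44 88], head=3, tail=0, size=2
read(): buf=[_ _ _ _ 88], head=4, tail=0, size=1
read(): buf=[_ _ _ _ _], head=0, tail=0, size=0
write(90): buf=[90 _ _ _ _], head=0, tail=1, size=1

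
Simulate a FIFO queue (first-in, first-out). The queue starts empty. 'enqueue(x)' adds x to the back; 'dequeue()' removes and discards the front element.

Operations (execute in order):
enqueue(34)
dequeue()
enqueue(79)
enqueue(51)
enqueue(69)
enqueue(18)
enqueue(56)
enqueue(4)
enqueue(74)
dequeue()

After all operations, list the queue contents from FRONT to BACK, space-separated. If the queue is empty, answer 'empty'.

enqueue(34): [34]
dequeue(): []
enqueue(79): [79]
enqueue(51): [79, 51]
enqueue(69): [79, 51, 69]
enqueue(18): [79, 51, 69, 18]
enqueue(56): [79, 51, 69, 18, 56]
enqueue(4): [79, 51, 69, 18, 56, 4]
enqueue(74): [79, 51, 69, 18, 56, 4, 74]
dequeue(): [51, 69, 18, 56, 4, 74]

Answer: 51 69 18 56 4 74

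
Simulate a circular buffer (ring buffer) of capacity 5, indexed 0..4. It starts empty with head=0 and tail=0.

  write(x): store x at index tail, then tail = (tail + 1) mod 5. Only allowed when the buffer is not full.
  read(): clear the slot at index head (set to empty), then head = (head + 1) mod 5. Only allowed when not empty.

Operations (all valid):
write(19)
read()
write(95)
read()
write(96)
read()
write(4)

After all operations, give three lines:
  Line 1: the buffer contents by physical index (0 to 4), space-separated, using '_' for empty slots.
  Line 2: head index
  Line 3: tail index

Answer: _ _ _ 4 _
3
4

Derivation:
write(19): buf=[19 _ _ _ _], head=0, tail=1, size=1
read(): buf=[_ _ _ _ _], head=1, tail=1, size=0
write(95): buf=[_ 95 _ _ _], head=1, tail=2, size=1
read(): buf=[_ _ _ _ _], head=2, tail=2, size=0
write(96): buf=[_ _ 96 _ _], head=2, tail=3, size=1
read(): buf=[_ _ _ _ _], head=3, tail=3, size=0
write(4): buf=[_ _ _ 4 _], head=3, tail=4, size=1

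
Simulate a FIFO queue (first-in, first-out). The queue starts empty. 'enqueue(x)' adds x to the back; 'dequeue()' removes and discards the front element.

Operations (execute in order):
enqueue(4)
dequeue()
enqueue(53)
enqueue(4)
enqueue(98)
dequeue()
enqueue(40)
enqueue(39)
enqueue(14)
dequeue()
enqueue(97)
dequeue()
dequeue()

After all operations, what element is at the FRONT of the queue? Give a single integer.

Answer: 39

Derivation:
enqueue(4): queue = [4]
dequeue(): queue = []
enqueue(53): queue = [53]
enqueue(4): queue = [53, 4]
enqueue(98): queue = [53, 4, 98]
dequeue(): queue = [4, 98]
enqueue(40): queue = [4, 98, 40]
enqueue(39): queue = [4, 98, 40, 39]
enqueue(14): queue = [4, 98, 40, 39, 14]
dequeue(): queue = [98, 40, 39, 14]
enqueue(97): queue = [98, 40, 39, 14, 97]
dequeue(): queue = [40, 39, 14, 97]
dequeue(): queue = [39, 14, 97]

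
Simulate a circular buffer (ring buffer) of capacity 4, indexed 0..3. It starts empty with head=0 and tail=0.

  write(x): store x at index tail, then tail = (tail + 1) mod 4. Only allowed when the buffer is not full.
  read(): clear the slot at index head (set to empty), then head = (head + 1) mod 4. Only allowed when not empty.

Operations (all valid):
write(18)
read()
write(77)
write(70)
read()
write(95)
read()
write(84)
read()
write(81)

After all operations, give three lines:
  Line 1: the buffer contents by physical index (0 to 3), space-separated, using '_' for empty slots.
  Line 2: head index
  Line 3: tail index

write(18): buf=[18 _ _ _], head=0, tail=1, size=1
read(): buf=[_ _ _ _], head=1, tail=1, size=0
write(77): buf=[_ 77 _ _], head=1, tail=2, size=1
write(70): buf=[_ 77 70 _], head=1, tail=3, size=2
read(): buf=[_ _ 70 _], head=2, tail=3, size=1
write(95): buf=[_ _ 70 95], head=2, tail=0, size=2
read(): buf=[_ _ _ 95], head=3, tail=0, size=1
write(84): buf=[84 _ _ 95], head=3, tail=1, size=2
read(): buf=[84 _ _ _], head=0, tail=1, size=1
write(81): buf=[84 81 _ _], head=0, tail=2, size=2

Answer: 84 81 _ _
0
2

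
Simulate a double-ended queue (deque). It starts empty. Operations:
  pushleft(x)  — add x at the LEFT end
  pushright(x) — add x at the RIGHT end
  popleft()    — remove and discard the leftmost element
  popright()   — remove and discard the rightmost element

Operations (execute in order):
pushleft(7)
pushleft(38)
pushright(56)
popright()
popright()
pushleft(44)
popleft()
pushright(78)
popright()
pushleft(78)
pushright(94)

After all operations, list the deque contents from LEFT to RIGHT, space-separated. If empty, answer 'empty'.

pushleft(7): [7]
pushleft(38): [38, 7]
pushright(56): [38, 7, 56]
popright(): [38, 7]
popright(): [38]
pushleft(44): [44, 38]
popleft(): [38]
pushright(78): [38, 78]
popright(): [38]
pushleft(78): [78, 38]
pushright(94): [78, 38, 94]

Answer: 78 38 94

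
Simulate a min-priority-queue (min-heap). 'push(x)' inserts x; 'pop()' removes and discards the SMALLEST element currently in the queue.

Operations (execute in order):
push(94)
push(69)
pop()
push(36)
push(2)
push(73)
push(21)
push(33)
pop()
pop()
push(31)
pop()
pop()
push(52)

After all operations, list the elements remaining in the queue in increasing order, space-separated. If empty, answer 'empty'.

Answer: 36 52 73 94

Derivation:
push(94): heap contents = [94]
push(69): heap contents = [69, 94]
pop() → 69: heap contents = [94]
push(36): heap contents = [36, 94]
push(2): heap contents = [2, 36, 94]
push(73): heap contents = [2, 36, 73, 94]
push(21): heap contents = [2, 21, 36, 73, 94]
push(33): heap contents = [2, 21, 33, 36, 73, 94]
pop() → 2: heap contents = [21, 33, 36, 73, 94]
pop() → 21: heap contents = [33, 36, 73, 94]
push(31): heap contents = [31, 33, 36, 73, 94]
pop() → 31: heap contents = [33, 36, 73, 94]
pop() → 33: heap contents = [36, 73, 94]
push(52): heap contents = [36, 52, 73, 94]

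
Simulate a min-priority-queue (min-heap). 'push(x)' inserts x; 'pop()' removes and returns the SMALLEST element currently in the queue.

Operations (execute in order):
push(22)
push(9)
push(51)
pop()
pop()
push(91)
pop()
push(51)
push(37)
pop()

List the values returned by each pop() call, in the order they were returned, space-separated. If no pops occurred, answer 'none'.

push(22): heap contents = [22]
push(9): heap contents = [9, 22]
push(51): heap contents = [9, 22, 51]
pop() → 9: heap contents = [22, 51]
pop() → 22: heap contents = [51]
push(91): heap contents = [51, 91]
pop() → 51: heap contents = [91]
push(51): heap contents = [51, 91]
push(37): heap contents = [37, 51, 91]
pop() → 37: heap contents = [51, 91]

Answer: 9 22 51 37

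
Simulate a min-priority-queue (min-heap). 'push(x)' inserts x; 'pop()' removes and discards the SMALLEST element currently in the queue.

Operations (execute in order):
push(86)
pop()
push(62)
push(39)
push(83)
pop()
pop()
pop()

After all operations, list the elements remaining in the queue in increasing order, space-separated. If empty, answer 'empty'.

Answer: empty

Derivation:
push(86): heap contents = [86]
pop() → 86: heap contents = []
push(62): heap contents = [62]
push(39): heap contents = [39, 62]
push(83): heap contents = [39, 62, 83]
pop() → 39: heap contents = [62, 83]
pop() → 62: heap contents = [83]
pop() → 83: heap contents = []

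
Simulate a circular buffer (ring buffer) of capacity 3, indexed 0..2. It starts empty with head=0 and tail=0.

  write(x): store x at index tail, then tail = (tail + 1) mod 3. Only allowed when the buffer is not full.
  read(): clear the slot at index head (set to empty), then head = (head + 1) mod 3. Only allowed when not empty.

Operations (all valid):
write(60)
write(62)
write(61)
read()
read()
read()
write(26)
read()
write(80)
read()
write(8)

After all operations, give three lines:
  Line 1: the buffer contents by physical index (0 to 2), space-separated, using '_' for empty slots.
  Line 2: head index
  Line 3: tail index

Answer: _ _ 8
2
0

Derivation:
write(60): buf=[60 _ _], head=0, tail=1, size=1
write(62): buf=[60 62 _], head=0, tail=2, size=2
write(61): buf=[60 62 61], head=0, tail=0, size=3
read(): buf=[_ 62 61], head=1, tail=0, size=2
read(): buf=[_ _ 61], head=2, tail=0, size=1
read(): buf=[_ _ _], head=0, tail=0, size=0
write(26): buf=[26 _ _], head=0, tail=1, size=1
read(): buf=[_ _ _], head=1, tail=1, size=0
write(80): buf=[_ 80 _], head=1, tail=2, size=1
read(): buf=[_ _ _], head=2, tail=2, size=0
write(8): buf=[_ _ 8], head=2, tail=0, size=1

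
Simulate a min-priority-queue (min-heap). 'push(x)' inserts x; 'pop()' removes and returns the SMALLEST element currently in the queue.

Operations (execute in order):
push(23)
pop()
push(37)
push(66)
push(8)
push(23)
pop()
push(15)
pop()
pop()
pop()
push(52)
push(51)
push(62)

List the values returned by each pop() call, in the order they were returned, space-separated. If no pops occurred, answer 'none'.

Answer: 23 8 15 23 37

Derivation:
push(23): heap contents = [23]
pop() → 23: heap contents = []
push(37): heap contents = [37]
push(66): heap contents = [37, 66]
push(8): heap contents = [8, 37, 66]
push(23): heap contents = [8, 23, 37, 66]
pop() → 8: heap contents = [23, 37, 66]
push(15): heap contents = [15, 23, 37, 66]
pop() → 15: heap contents = [23, 37, 66]
pop() → 23: heap contents = [37, 66]
pop() → 37: heap contents = [66]
push(52): heap contents = [52, 66]
push(51): heap contents = [51, 52, 66]
push(62): heap contents = [51, 52, 62, 66]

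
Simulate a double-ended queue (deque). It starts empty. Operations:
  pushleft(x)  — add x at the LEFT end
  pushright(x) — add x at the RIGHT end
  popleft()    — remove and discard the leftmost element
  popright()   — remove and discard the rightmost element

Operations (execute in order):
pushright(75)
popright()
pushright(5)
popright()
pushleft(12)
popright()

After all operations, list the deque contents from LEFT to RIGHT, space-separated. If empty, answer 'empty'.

Answer: empty

Derivation:
pushright(75): [75]
popright(): []
pushright(5): [5]
popright(): []
pushleft(12): [12]
popright(): []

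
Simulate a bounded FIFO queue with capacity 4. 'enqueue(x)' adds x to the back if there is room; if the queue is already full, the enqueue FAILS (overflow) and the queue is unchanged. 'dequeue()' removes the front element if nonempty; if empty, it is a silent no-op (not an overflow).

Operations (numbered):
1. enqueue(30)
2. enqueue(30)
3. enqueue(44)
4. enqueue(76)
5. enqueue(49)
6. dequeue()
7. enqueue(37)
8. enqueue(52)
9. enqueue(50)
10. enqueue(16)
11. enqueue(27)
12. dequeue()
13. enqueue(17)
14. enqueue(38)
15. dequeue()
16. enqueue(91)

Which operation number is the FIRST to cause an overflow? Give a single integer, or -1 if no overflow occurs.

1. enqueue(30): size=1
2. enqueue(30): size=2
3. enqueue(44): size=3
4. enqueue(76): size=4
5. enqueue(49): size=4=cap → OVERFLOW (fail)
6. dequeue(): size=3
7. enqueue(37): size=4
8. enqueue(52): size=4=cap → OVERFLOW (fail)
9. enqueue(50): size=4=cap → OVERFLOW (fail)
10. enqueue(16): size=4=cap → OVERFLOW (fail)
11. enqueue(27): size=4=cap → OVERFLOW (fail)
12. dequeue(): size=3
13. enqueue(17): size=4
14. enqueue(38): size=4=cap → OVERFLOW (fail)
15. dequeue(): size=3
16. enqueue(91): size=4

Answer: 5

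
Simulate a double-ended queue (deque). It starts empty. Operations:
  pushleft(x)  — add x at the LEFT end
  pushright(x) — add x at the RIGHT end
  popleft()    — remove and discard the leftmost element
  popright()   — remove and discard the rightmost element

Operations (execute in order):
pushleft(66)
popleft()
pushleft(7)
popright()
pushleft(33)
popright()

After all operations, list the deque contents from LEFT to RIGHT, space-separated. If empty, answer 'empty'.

Answer: empty

Derivation:
pushleft(66): [66]
popleft(): []
pushleft(7): [7]
popright(): []
pushleft(33): [33]
popright(): []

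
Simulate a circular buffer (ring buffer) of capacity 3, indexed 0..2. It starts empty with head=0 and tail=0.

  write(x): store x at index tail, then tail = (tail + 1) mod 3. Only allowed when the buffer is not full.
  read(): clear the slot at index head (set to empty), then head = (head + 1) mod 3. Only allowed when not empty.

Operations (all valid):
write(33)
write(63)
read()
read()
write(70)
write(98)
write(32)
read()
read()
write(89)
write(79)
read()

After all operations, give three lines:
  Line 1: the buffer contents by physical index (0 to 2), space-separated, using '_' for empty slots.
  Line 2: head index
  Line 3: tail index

Answer: 79 _ 89
2
1

Derivation:
write(33): buf=[33 _ _], head=0, tail=1, size=1
write(63): buf=[33 63 _], head=0, tail=2, size=2
read(): buf=[_ 63 _], head=1, tail=2, size=1
read(): buf=[_ _ _], head=2, tail=2, size=0
write(70): buf=[_ _ 70], head=2, tail=0, size=1
write(98): buf=[98 _ 70], head=2, tail=1, size=2
write(32): buf=[98 32 70], head=2, tail=2, size=3
read(): buf=[98 32 _], head=0, tail=2, size=2
read(): buf=[_ 32 _], head=1, tail=2, size=1
write(89): buf=[_ 32 89], head=1, tail=0, size=2
write(79): buf=[79 32 89], head=1, tail=1, size=3
read(): buf=[79 _ 89], head=2, tail=1, size=2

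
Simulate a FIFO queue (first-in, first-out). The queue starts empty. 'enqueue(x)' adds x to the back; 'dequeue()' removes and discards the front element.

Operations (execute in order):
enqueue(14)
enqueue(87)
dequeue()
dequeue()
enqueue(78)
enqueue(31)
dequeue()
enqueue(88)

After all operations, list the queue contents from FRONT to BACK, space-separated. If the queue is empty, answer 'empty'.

Answer: 31 88

Derivation:
enqueue(14): [14]
enqueue(87): [14, 87]
dequeue(): [87]
dequeue(): []
enqueue(78): [78]
enqueue(31): [78, 31]
dequeue(): [31]
enqueue(88): [31, 88]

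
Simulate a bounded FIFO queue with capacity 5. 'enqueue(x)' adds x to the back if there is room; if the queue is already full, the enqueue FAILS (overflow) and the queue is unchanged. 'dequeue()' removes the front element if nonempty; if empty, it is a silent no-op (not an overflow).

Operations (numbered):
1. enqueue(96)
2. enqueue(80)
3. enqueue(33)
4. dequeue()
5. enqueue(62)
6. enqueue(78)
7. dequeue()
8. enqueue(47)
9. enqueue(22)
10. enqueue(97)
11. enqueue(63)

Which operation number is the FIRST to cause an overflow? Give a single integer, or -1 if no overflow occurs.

1. enqueue(96): size=1
2. enqueue(80): size=2
3. enqueue(33): size=3
4. dequeue(): size=2
5. enqueue(62): size=3
6. enqueue(78): size=4
7. dequeue(): size=3
8. enqueue(47): size=4
9. enqueue(22): size=5
10. enqueue(97): size=5=cap → OVERFLOW (fail)
11. enqueue(63): size=5=cap → OVERFLOW (fail)

Answer: 10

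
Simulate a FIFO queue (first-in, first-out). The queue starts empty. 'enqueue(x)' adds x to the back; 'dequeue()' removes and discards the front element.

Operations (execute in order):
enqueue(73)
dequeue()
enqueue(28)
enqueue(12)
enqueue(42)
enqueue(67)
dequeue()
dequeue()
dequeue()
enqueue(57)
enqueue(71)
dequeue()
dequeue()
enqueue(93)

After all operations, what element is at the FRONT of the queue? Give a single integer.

Answer: 71

Derivation:
enqueue(73): queue = [73]
dequeue(): queue = []
enqueue(28): queue = [28]
enqueue(12): queue = [28, 12]
enqueue(42): queue = [28, 12, 42]
enqueue(67): queue = [28, 12, 42, 67]
dequeue(): queue = [12, 42, 67]
dequeue(): queue = [42, 67]
dequeue(): queue = [67]
enqueue(57): queue = [67, 57]
enqueue(71): queue = [67, 57, 71]
dequeue(): queue = [57, 71]
dequeue(): queue = [71]
enqueue(93): queue = [71, 93]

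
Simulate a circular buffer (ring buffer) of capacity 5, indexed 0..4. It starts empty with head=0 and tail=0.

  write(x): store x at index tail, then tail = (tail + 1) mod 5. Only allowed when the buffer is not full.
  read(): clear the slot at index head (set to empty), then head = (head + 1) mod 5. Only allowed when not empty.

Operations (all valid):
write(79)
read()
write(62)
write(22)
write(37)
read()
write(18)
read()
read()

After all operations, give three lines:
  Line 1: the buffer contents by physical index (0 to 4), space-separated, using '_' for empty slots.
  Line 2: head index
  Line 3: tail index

Answer: _ _ _ _ 18
4
0

Derivation:
write(79): buf=[79 _ _ _ _], head=0, tail=1, size=1
read(): buf=[_ _ _ _ _], head=1, tail=1, size=0
write(62): buf=[_ 62 _ _ _], head=1, tail=2, size=1
write(22): buf=[_ 62 22 _ _], head=1, tail=3, size=2
write(37): buf=[_ 62 22 37 _], head=1, tail=4, size=3
read(): buf=[_ _ 22 37 _], head=2, tail=4, size=2
write(18): buf=[_ _ 22 37 18], head=2, tail=0, size=3
read(): buf=[_ _ _ 37 18], head=3, tail=0, size=2
read(): buf=[_ _ _ _ 18], head=4, tail=0, size=1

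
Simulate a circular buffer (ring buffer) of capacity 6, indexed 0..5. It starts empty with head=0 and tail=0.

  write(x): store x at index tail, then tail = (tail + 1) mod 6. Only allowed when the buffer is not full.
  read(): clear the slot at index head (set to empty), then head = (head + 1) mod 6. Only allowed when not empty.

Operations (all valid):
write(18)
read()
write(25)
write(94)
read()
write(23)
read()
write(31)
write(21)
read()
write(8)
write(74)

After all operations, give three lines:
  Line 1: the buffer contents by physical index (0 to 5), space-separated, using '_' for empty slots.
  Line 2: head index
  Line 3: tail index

Answer: 8 74 _ _ 31 21
4
2

Derivation:
write(18): buf=[18 _ _ _ _ _], head=0, tail=1, size=1
read(): buf=[_ _ _ _ _ _], head=1, tail=1, size=0
write(25): buf=[_ 25 _ _ _ _], head=1, tail=2, size=1
write(94): buf=[_ 25 94 _ _ _], head=1, tail=3, size=2
read(): buf=[_ _ 94 _ _ _], head=2, tail=3, size=1
write(23): buf=[_ _ 94 23 _ _], head=2, tail=4, size=2
read(): buf=[_ _ _ 23 _ _], head=3, tail=4, size=1
write(31): buf=[_ _ _ 23 31 _], head=3, tail=5, size=2
write(21): buf=[_ _ _ 23 31 21], head=3, tail=0, size=3
read(): buf=[_ _ _ _ 31 21], head=4, tail=0, size=2
write(8): buf=[8 _ _ _ 31 21], head=4, tail=1, size=3
write(74): buf=[8 74 _ _ 31 21], head=4, tail=2, size=4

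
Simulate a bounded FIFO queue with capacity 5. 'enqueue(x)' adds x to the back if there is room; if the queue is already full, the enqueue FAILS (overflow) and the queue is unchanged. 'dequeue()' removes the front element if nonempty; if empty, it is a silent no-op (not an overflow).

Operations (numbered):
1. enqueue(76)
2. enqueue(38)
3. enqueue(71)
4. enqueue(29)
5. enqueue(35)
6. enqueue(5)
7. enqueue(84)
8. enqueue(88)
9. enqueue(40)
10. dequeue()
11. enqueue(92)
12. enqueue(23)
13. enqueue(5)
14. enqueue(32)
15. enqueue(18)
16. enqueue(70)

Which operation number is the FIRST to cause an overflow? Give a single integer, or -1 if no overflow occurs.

1. enqueue(76): size=1
2. enqueue(38): size=2
3. enqueue(71): size=3
4. enqueue(29): size=4
5. enqueue(35): size=5
6. enqueue(5): size=5=cap → OVERFLOW (fail)
7. enqueue(84): size=5=cap → OVERFLOW (fail)
8. enqueue(88): size=5=cap → OVERFLOW (fail)
9. enqueue(40): size=5=cap → OVERFLOW (fail)
10. dequeue(): size=4
11. enqueue(92): size=5
12. enqueue(23): size=5=cap → OVERFLOW (fail)
13. enqueue(5): size=5=cap → OVERFLOW (fail)
14. enqueue(32): size=5=cap → OVERFLOW (fail)
15. enqueue(18): size=5=cap → OVERFLOW (fail)
16. enqueue(70): size=5=cap → OVERFLOW (fail)

Answer: 6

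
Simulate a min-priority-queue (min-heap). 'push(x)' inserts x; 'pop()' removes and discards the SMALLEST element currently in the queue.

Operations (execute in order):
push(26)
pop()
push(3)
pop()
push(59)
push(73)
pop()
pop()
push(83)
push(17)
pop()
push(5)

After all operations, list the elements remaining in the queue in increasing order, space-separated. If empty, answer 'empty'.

push(26): heap contents = [26]
pop() → 26: heap contents = []
push(3): heap contents = [3]
pop() → 3: heap contents = []
push(59): heap contents = [59]
push(73): heap contents = [59, 73]
pop() → 59: heap contents = [73]
pop() → 73: heap contents = []
push(83): heap contents = [83]
push(17): heap contents = [17, 83]
pop() → 17: heap contents = [83]
push(5): heap contents = [5, 83]

Answer: 5 83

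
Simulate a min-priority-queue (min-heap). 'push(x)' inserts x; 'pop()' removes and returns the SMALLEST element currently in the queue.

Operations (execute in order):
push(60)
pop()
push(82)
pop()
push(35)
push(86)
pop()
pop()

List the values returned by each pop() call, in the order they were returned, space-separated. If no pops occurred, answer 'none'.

Answer: 60 82 35 86

Derivation:
push(60): heap contents = [60]
pop() → 60: heap contents = []
push(82): heap contents = [82]
pop() → 82: heap contents = []
push(35): heap contents = [35]
push(86): heap contents = [35, 86]
pop() → 35: heap contents = [86]
pop() → 86: heap contents = []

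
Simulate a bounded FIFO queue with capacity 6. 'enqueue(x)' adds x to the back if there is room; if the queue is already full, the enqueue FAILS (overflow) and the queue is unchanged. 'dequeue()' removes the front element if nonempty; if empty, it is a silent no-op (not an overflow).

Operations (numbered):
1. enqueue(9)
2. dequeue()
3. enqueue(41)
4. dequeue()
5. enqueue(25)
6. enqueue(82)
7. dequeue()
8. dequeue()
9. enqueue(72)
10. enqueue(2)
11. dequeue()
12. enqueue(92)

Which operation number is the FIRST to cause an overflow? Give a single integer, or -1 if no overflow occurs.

1. enqueue(9): size=1
2. dequeue(): size=0
3. enqueue(41): size=1
4. dequeue(): size=0
5. enqueue(25): size=1
6. enqueue(82): size=2
7. dequeue(): size=1
8. dequeue(): size=0
9. enqueue(72): size=1
10. enqueue(2): size=2
11. dequeue(): size=1
12. enqueue(92): size=2

Answer: -1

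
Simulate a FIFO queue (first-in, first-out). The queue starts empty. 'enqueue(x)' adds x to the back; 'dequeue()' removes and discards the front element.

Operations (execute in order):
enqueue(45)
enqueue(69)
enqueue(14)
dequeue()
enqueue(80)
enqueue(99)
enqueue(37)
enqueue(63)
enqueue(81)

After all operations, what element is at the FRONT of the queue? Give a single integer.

enqueue(45): queue = [45]
enqueue(69): queue = [45, 69]
enqueue(14): queue = [45, 69, 14]
dequeue(): queue = [69, 14]
enqueue(80): queue = [69, 14, 80]
enqueue(99): queue = [69, 14, 80, 99]
enqueue(37): queue = [69, 14, 80, 99, 37]
enqueue(63): queue = [69, 14, 80, 99, 37, 63]
enqueue(81): queue = [69, 14, 80, 99, 37, 63, 81]

Answer: 69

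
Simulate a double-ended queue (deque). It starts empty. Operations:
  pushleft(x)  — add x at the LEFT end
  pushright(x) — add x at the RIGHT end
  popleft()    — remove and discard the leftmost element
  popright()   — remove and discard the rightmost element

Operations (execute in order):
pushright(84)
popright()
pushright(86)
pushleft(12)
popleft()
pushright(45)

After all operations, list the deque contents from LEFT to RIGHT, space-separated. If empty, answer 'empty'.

pushright(84): [84]
popright(): []
pushright(86): [86]
pushleft(12): [12, 86]
popleft(): [86]
pushright(45): [86, 45]

Answer: 86 45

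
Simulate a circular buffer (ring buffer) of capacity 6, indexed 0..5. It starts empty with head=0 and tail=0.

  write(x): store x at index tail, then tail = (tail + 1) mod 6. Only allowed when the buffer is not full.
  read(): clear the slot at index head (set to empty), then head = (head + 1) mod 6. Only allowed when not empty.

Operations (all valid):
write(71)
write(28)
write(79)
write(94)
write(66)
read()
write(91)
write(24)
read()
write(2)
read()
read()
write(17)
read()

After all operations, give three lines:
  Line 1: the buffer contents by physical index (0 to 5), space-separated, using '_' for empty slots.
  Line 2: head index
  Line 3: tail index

write(71): buf=[71 _ _ _ _ _], head=0, tail=1, size=1
write(28): buf=[71 28 _ _ _ _], head=0, tail=2, size=2
write(79): buf=[71 28 79 _ _ _], head=0, tail=3, size=3
write(94): buf=[71 28 79 94 _ _], head=0, tail=4, size=4
write(66): buf=[71 28 79 94 66 _], head=0, tail=5, size=5
read(): buf=[_ 28 79 94 66 _], head=1, tail=5, size=4
write(91): buf=[_ 28 79 94 66 91], head=1, tail=0, size=5
write(24): buf=[24 28 79 94 66 91], head=1, tail=1, size=6
read(): buf=[24 _ 79 94 66 91], head=2, tail=1, size=5
write(2): buf=[24 2 79 94 66 91], head=2, tail=2, size=6
read(): buf=[24 2 _ 94 66 91], head=3, tail=2, size=5
read(): buf=[24 2 _ _ 66 91], head=4, tail=2, size=4
write(17): buf=[24 2 17 _ 66 91], head=4, tail=3, size=5
read(): buf=[24 2 17 _ _ 91], head=5, tail=3, size=4

Answer: 24 2 17 _ _ 91
5
3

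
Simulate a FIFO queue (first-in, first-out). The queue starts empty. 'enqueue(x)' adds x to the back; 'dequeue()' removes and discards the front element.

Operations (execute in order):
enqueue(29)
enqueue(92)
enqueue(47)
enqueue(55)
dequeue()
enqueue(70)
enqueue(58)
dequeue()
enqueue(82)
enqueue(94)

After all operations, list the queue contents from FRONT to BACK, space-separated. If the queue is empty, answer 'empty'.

enqueue(29): [29]
enqueue(92): [29, 92]
enqueue(47): [29, 92, 47]
enqueue(55): [29, 92, 47, 55]
dequeue(): [92, 47, 55]
enqueue(70): [92, 47, 55, 70]
enqueue(58): [92, 47, 55, 70, 58]
dequeue(): [47, 55, 70, 58]
enqueue(82): [47, 55, 70, 58, 82]
enqueue(94): [47, 55, 70, 58, 82, 94]

Answer: 47 55 70 58 82 94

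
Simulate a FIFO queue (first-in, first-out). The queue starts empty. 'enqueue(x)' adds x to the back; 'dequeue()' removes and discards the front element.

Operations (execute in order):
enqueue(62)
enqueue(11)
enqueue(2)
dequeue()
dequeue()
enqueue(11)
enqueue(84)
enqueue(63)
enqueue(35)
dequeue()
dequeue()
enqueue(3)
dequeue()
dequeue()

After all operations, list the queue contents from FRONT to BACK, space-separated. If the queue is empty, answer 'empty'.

Answer: 35 3

Derivation:
enqueue(62): [62]
enqueue(11): [62, 11]
enqueue(2): [62, 11, 2]
dequeue(): [11, 2]
dequeue(): [2]
enqueue(11): [2, 11]
enqueue(84): [2, 11, 84]
enqueue(63): [2, 11, 84, 63]
enqueue(35): [2, 11, 84, 63, 35]
dequeue(): [11, 84, 63, 35]
dequeue(): [84, 63, 35]
enqueue(3): [84, 63, 35, 3]
dequeue(): [63, 35, 3]
dequeue(): [35, 3]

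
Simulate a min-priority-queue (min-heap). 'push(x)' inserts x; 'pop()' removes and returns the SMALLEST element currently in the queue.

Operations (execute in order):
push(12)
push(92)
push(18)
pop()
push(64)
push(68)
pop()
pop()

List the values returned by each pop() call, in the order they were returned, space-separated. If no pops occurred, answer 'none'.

Answer: 12 18 64

Derivation:
push(12): heap contents = [12]
push(92): heap contents = [12, 92]
push(18): heap contents = [12, 18, 92]
pop() → 12: heap contents = [18, 92]
push(64): heap contents = [18, 64, 92]
push(68): heap contents = [18, 64, 68, 92]
pop() → 18: heap contents = [64, 68, 92]
pop() → 64: heap contents = [68, 92]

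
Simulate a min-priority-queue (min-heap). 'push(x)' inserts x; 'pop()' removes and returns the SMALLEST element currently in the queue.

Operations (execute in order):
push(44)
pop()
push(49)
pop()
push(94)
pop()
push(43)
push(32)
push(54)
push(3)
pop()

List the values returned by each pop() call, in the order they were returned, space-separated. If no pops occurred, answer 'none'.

push(44): heap contents = [44]
pop() → 44: heap contents = []
push(49): heap contents = [49]
pop() → 49: heap contents = []
push(94): heap contents = [94]
pop() → 94: heap contents = []
push(43): heap contents = [43]
push(32): heap contents = [32, 43]
push(54): heap contents = [32, 43, 54]
push(3): heap contents = [3, 32, 43, 54]
pop() → 3: heap contents = [32, 43, 54]

Answer: 44 49 94 3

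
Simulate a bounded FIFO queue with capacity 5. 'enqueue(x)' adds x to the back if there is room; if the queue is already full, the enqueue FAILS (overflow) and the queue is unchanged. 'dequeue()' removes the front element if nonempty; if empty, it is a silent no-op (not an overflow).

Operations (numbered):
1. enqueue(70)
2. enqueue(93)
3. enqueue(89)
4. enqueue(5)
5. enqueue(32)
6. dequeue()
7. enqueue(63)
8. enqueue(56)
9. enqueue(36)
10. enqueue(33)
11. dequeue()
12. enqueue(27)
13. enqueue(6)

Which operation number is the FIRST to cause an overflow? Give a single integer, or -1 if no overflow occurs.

1. enqueue(70): size=1
2. enqueue(93): size=2
3. enqueue(89): size=3
4. enqueue(5): size=4
5. enqueue(32): size=5
6. dequeue(): size=4
7. enqueue(63): size=5
8. enqueue(56): size=5=cap → OVERFLOW (fail)
9. enqueue(36): size=5=cap → OVERFLOW (fail)
10. enqueue(33): size=5=cap → OVERFLOW (fail)
11. dequeue(): size=4
12. enqueue(27): size=5
13. enqueue(6): size=5=cap → OVERFLOW (fail)

Answer: 8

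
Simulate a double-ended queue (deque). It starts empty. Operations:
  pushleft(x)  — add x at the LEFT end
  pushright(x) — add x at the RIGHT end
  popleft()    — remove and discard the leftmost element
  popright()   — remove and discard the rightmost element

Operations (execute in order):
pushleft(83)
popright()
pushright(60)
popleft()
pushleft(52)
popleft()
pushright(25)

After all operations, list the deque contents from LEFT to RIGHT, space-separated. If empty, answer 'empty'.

pushleft(83): [83]
popright(): []
pushright(60): [60]
popleft(): []
pushleft(52): [52]
popleft(): []
pushright(25): [25]

Answer: 25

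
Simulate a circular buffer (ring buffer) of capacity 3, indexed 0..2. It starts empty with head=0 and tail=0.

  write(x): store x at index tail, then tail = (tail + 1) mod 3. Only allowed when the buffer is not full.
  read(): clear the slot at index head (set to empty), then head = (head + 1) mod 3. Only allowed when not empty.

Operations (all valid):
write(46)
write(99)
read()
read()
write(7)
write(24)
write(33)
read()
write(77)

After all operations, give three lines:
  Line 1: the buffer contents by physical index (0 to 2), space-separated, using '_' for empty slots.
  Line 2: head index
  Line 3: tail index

write(46): buf=[46 _ _], head=0, tail=1, size=1
write(99): buf=[46 99 _], head=0, tail=2, size=2
read(): buf=[_ 99 _], head=1, tail=2, size=1
read(): buf=[_ _ _], head=2, tail=2, size=0
write(7): buf=[_ _ 7], head=2, tail=0, size=1
write(24): buf=[24 _ 7], head=2, tail=1, size=2
write(33): buf=[24 33 7], head=2, tail=2, size=3
read(): buf=[24 33 _], head=0, tail=2, size=2
write(77): buf=[24 33 77], head=0, tail=0, size=3

Answer: 24 33 77
0
0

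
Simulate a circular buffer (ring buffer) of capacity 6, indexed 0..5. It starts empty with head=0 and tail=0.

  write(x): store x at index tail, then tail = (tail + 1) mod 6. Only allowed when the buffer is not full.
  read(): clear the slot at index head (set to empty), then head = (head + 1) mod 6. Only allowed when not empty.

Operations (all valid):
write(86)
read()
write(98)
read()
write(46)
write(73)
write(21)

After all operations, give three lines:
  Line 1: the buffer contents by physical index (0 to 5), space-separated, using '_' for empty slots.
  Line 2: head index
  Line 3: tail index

write(86): buf=[86 _ _ _ _ _], head=0, tail=1, size=1
read(): buf=[_ _ _ _ _ _], head=1, tail=1, size=0
write(98): buf=[_ 98 _ _ _ _], head=1, tail=2, size=1
read(): buf=[_ _ _ _ _ _], head=2, tail=2, size=0
write(46): buf=[_ _ 46 _ _ _], head=2, tail=3, size=1
write(73): buf=[_ _ 46 73 _ _], head=2, tail=4, size=2
write(21): buf=[_ _ 46 73 21 _], head=2, tail=5, size=3

Answer: _ _ 46 73 21 _
2
5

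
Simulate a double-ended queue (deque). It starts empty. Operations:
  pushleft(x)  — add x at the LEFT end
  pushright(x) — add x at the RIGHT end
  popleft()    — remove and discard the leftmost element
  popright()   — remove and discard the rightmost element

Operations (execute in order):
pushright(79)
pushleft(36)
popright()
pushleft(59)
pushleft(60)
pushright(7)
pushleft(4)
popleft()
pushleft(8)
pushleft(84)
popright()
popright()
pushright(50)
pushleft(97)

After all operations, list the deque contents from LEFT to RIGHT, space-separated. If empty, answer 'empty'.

pushright(79): [79]
pushleft(36): [36, 79]
popright(): [36]
pushleft(59): [59, 36]
pushleft(60): [60, 59, 36]
pushright(7): [60, 59, 36, 7]
pushleft(4): [4, 60, 59, 36, 7]
popleft(): [60, 59, 36, 7]
pushleft(8): [8, 60, 59, 36, 7]
pushleft(84): [84, 8, 60, 59, 36, 7]
popright(): [84, 8, 60, 59, 36]
popright(): [84, 8, 60, 59]
pushright(50): [84, 8, 60, 59, 50]
pushleft(97): [97, 84, 8, 60, 59, 50]

Answer: 97 84 8 60 59 50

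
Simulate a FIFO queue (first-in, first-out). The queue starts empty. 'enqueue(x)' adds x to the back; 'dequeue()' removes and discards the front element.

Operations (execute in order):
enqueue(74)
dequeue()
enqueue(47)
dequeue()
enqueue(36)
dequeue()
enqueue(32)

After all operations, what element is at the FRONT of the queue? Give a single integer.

Answer: 32

Derivation:
enqueue(74): queue = [74]
dequeue(): queue = []
enqueue(47): queue = [47]
dequeue(): queue = []
enqueue(36): queue = [36]
dequeue(): queue = []
enqueue(32): queue = [32]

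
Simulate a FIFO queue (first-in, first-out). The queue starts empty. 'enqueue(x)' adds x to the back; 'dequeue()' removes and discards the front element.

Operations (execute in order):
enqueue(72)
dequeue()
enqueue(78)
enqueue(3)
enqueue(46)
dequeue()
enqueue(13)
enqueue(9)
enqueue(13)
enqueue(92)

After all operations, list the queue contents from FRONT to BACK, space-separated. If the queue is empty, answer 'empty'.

Answer: 3 46 13 9 13 92

Derivation:
enqueue(72): [72]
dequeue(): []
enqueue(78): [78]
enqueue(3): [78, 3]
enqueue(46): [78, 3, 46]
dequeue(): [3, 46]
enqueue(13): [3, 46, 13]
enqueue(9): [3, 46, 13, 9]
enqueue(13): [3, 46, 13, 9, 13]
enqueue(92): [3, 46, 13, 9, 13, 92]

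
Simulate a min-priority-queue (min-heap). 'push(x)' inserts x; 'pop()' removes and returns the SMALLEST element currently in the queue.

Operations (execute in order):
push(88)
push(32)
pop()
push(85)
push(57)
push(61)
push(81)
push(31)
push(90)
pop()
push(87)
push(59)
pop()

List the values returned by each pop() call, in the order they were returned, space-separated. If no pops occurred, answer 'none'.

Answer: 32 31 57

Derivation:
push(88): heap contents = [88]
push(32): heap contents = [32, 88]
pop() → 32: heap contents = [88]
push(85): heap contents = [85, 88]
push(57): heap contents = [57, 85, 88]
push(61): heap contents = [57, 61, 85, 88]
push(81): heap contents = [57, 61, 81, 85, 88]
push(31): heap contents = [31, 57, 61, 81, 85, 88]
push(90): heap contents = [31, 57, 61, 81, 85, 88, 90]
pop() → 31: heap contents = [57, 61, 81, 85, 88, 90]
push(87): heap contents = [57, 61, 81, 85, 87, 88, 90]
push(59): heap contents = [57, 59, 61, 81, 85, 87, 88, 90]
pop() → 57: heap contents = [59, 61, 81, 85, 87, 88, 90]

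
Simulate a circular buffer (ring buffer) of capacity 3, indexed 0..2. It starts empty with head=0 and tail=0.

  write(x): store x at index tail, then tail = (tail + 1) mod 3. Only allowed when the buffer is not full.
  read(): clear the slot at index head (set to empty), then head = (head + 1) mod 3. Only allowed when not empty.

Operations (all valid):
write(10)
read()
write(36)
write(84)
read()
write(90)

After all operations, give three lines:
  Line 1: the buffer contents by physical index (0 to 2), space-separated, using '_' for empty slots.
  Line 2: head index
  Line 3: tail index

Answer: 90 _ 84
2
1

Derivation:
write(10): buf=[10 _ _], head=0, tail=1, size=1
read(): buf=[_ _ _], head=1, tail=1, size=0
write(36): buf=[_ 36 _], head=1, tail=2, size=1
write(84): buf=[_ 36 84], head=1, tail=0, size=2
read(): buf=[_ _ 84], head=2, tail=0, size=1
write(90): buf=[90 _ 84], head=2, tail=1, size=2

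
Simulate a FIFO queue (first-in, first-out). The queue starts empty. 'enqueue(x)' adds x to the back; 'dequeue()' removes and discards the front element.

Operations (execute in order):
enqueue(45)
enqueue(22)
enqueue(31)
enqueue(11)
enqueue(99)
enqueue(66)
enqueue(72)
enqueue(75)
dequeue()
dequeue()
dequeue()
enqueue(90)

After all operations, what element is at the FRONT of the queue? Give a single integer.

Answer: 11

Derivation:
enqueue(45): queue = [45]
enqueue(22): queue = [45, 22]
enqueue(31): queue = [45, 22, 31]
enqueue(11): queue = [45, 22, 31, 11]
enqueue(99): queue = [45, 22, 31, 11, 99]
enqueue(66): queue = [45, 22, 31, 11, 99, 66]
enqueue(72): queue = [45, 22, 31, 11, 99, 66, 72]
enqueue(75): queue = [45, 22, 31, 11, 99, 66, 72, 75]
dequeue(): queue = [22, 31, 11, 99, 66, 72, 75]
dequeue(): queue = [31, 11, 99, 66, 72, 75]
dequeue(): queue = [11, 99, 66, 72, 75]
enqueue(90): queue = [11, 99, 66, 72, 75, 90]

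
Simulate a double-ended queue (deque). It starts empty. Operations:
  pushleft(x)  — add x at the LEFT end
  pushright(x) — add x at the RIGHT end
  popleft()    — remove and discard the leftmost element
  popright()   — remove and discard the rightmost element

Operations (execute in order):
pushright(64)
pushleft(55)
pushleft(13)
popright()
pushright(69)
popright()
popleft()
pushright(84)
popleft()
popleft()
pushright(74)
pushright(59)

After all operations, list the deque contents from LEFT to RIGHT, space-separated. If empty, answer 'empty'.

Answer: 74 59

Derivation:
pushright(64): [64]
pushleft(55): [55, 64]
pushleft(13): [13, 55, 64]
popright(): [13, 55]
pushright(69): [13, 55, 69]
popright(): [13, 55]
popleft(): [55]
pushright(84): [55, 84]
popleft(): [84]
popleft(): []
pushright(74): [74]
pushright(59): [74, 59]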